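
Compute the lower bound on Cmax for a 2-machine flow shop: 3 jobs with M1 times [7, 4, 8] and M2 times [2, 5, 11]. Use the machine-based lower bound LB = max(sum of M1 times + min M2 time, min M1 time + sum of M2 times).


LB1 = sum(M1 times) + min(M2 times) = 19 + 2 = 21
LB2 = min(M1 times) + sum(M2 times) = 4 + 18 = 22
Lower bound = max(LB1, LB2) = max(21, 22) = 22

22


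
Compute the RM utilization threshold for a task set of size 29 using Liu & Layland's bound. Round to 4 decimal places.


Compute 2^(1/29) = 1.0241895602
Subtract 1: 1.0241895602 - 1 = 0.0241895602
Multiply by n: 29 * 0.0241895602 = 0.7014972458
Round to 4 dp: 0.7015

0.7015


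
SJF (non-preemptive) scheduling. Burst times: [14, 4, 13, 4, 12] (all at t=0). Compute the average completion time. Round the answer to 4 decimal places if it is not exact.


SJF order (ascending): [4, 4, 12, 13, 14]
Completion times:
  Job 1: burst=4, C=4
  Job 2: burst=4, C=8
  Job 3: burst=12, C=20
  Job 4: burst=13, C=33
  Job 5: burst=14, C=47
Average completion = 112/5 = 22.4

22.4


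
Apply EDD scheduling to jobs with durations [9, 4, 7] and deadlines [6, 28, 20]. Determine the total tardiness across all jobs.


Sort by due date (EDD order): [(9, 6), (7, 20), (4, 28)]
Compute completion times and tardiness:
  Job 1: p=9, d=6, C=9, tardiness=max(0,9-6)=3
  Job 2: p=7, d=20, C=16, tardiness=max(0,16-20)=0
  Job 3: p=4, d=28, C=20, tardiness=max(0,20-28)=0
Total tardiness = 3

3


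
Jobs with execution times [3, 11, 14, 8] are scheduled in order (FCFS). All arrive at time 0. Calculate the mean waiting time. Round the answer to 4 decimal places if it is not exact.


FCFS order (as given): [3, 11, 14, 8]
Waiting times:
  Job 1: wait = 0
  Job 2: wait = 3
  Job 3: wait = 14
  Job 4: wait = 28
Sum of waiting times = 45
Average waiting time = 45/4 = 11.25

11.25


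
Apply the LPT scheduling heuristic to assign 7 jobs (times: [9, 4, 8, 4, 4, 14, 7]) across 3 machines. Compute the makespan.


Sort jobs in decreasing order (LPT): [14, 9, 8, 7, 4, 4, 4]
Assign each job to the least loaded machine:
  Machine 1: jobs [14, 4], load = 18
  Machine 2: jobs [9, 4, 4], load = 17
  Machine 3: jobs [8, 7], load = 15
Makespan = max load = 18

18


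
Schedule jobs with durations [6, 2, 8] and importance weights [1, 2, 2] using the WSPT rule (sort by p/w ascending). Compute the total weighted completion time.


Compute p/w ratios and sort ascending (WSPT): [(2, 2), (8, 2), (6, 1)]
Compute weighted completion times:
  Job (p=2,w=2): C=2, w*C=2*2=4
  Job (p=8,w=2): C=10, w*C=2*10=20
  Job (p=6,w=1): C=16, w*C=1*16=16
Total weighted completion time = 40

40


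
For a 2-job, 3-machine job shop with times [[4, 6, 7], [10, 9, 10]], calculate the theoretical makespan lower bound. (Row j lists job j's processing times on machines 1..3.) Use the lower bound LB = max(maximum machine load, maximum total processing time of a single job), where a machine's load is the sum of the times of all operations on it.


Machine loads:
  Machine 1: 4 + 10 = 14
  Machine 2: 6 + 9 = 15
  Machine 3: 7 + 10 = 17
Max machine load = 17
Job totals:
  Job 1: 17
  Job 2: 29
Max job total = 29
Lower bound = max(17, 29) = 29

29


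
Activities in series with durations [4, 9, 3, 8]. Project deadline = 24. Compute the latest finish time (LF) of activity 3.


LF(activity 3) = deadline - sum of successor durations
Successors: activities 4 through 4 with durations [8]
Sum of successor durations = 8
LF = 24 - 8 = 16

16


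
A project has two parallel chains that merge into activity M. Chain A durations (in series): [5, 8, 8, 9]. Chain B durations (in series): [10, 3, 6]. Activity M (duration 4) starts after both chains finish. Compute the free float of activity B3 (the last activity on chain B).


ES(B3) = sum of predecessors on chain B = 13
EF(B3) = ES + duration = 13 + 6 = 19
Successor of B3 is M. ES(M) = max(sum(A), sum(B)) = max(30, 19) = 30
Free float = ES(successor) - EF(current) = 30 - 19 = 11

11


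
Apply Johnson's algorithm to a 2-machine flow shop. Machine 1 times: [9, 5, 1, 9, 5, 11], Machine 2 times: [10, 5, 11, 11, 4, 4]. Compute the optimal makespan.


Apply Johnson's rule:
  Group 1 (a <= b): [(3, 1, 11), (2, 5, 5), (1, 9, 10), (4, 9, 11)]
  Group 2 (a > b): [(5, 5, 4), (6, 11, 4)]
Optimal job order: [3, 2, 1, 4, 5, 6]
Schedule:
  Job 3: M1 done at 1, M2 done at 12
  Job 2: M1 done at 6, M2 done at 17
  Job 1: M1 done at 15, M2 done at 27
  Job 4: M1 done at 24, M2 done at 38
  Job 5: M1 done at 29, M2 done at 42
  Job 6: M1 done at 40, M2 done at 46
Makespan = 46

46


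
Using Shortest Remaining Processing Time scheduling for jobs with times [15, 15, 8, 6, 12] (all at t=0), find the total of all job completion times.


Since all jobs arrive at t=0, SRPT equals SPT ordering.
SPT order: [6, 8, 12, 15, 15]
Completion times:
  Job 1: p=6, C=6
  Job 2: p=8, C=14
  Job 3: p=12, C=26
  Job 4: p=15, C=41
  Job 5: p=15, C=56
Total completion time = 6 + 14 + 26 + 41 + 56 = 143

143


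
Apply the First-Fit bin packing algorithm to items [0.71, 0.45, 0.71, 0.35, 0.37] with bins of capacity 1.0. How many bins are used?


Place items sequentially using First-Fit:
  Item 0.71 -> new Bin 1
  Item 0.45 -> new Bin 2
  Item 0.71 -> new Bin 3
  Item 0.35 -> Bin 2 (now 0.8)
  Item 0.37 -> new Bin 4
Total bins used = 4

4


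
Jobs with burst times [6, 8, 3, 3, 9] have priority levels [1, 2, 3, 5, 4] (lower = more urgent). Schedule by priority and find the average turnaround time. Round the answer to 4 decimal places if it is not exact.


Sort by priority (ascending = highest first):
Order: [(1, 6), (2, 8), (3, 3), (4, 9), (5, 3)]
Completion times:
  Priority 1, burst=6, C=6
  Priority 2, burst=8, C=14
  Priority 3, burst=3, C=17
  Priority 4, burst=9, C=26
  Priority 5, burst=3, C=29
Average turnaround = 92/5 = 18.4

18.4


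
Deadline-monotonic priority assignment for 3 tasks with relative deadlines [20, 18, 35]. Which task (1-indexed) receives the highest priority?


Sort tasks by relative deadline (ascending):
  Task 2: deadline = 18
  Task 1: deadline = 20
  Task 3: deadline = 35
Priority order (highest first): [2, 1, 3]
Highest priority task = 2

2


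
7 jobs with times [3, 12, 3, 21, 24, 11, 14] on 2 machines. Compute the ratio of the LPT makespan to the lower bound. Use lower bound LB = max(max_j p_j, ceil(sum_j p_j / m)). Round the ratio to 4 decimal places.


LPT order: [24, 21, 14, 12, 11, 3, 3]
Machine loads after assignment: [42, 46]
LPT makespan = 46
Lower bound = max(max_job, ceil(total/2)) = max(24, 44) = 44
Ratio = 46 / 44 = 1.0455

1.0455


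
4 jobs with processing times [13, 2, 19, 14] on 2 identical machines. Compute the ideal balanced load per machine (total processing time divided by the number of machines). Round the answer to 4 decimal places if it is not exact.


Total processing time = 13 + 2 + 19 + 14 = 48
Number of machines = 2
Ideal balanced load = 48 / 2 = 24.0

24.0


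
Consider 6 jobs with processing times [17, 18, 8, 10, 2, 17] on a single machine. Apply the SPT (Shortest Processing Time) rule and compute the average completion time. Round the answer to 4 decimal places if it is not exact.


Sort jobs by processing time (SPT order): [2, 8, 10, 17, 17, 18]
Compute completion times sequentially:
  Job 1: processing = 2, completes at 2
  Job 2: processing = 8, completes at 10
  Job 3: processing = 10, completes at 20
  Job 4: processing = 17, completes at 37
  Job 5: processing = 17, completes at 54
  Job 6: processing = 18, completes at 72
Sum of completion times = 195
Average completion time = 195/6 = 32.5

32.5


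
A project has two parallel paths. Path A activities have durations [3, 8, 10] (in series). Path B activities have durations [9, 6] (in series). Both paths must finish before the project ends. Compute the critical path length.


Path A total = 3 + 8 + 10 = 21
Path B total = 9 + 6 = 15
Critical path = longest path = max(21, 15) = 21

21


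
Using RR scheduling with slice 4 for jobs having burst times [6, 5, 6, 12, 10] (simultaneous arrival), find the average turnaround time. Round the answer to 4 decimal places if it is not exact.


Time quantum = 4
Execution trace:
  J1 runs 4 units, time = 4
  J2 runs 4 units, time = 8
  J3 runs 4 units, time = 12
  J4 runs 4 units, time = 16
  J5 runs 4 units, time = 20
  J1 runs 2 units, time = 22
  J2 runs 1 units, time = 23
  J3 runs 2 units, time = 25
  J4 runs 4 units, time = 29
  J5 runs 4 units, time = 33
  J4 runs 4 units, time = 37
  J5 runs 2 units, time = 39
Finish times: [22, 23, 25, 37, 39]
Average turnaround = 146/5 = 29.2

29.2


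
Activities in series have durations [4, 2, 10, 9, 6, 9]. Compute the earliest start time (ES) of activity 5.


Activity 5 starts after activities 1 through 4 complete.
Predecessor durations: [4, 2, 10, 9]
ES = 4 + 2 + 10 + 9 = 25

25


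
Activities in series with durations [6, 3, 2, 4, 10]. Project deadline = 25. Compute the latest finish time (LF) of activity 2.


LF(activity 2) = deadline - sum of successor durations
Successors: activities 3 through 5 with durations [2, 4, 10]
Sum of successor durations = 16
LF = 25 - 16 = 9

9


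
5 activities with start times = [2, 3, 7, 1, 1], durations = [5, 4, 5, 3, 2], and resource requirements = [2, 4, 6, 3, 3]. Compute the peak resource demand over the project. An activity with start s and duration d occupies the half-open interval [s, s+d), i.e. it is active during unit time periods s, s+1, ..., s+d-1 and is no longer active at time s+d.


Each activity i is active on [start_i, start_i + duration_i).
Compute total resource usage per time slot:
  t=0: active resources = [], total = 0
  t=1: active resources = [3, 3], total = 6
  t=2: active resources = [2, 3, 3], total = 8
  t=3: active resources = [2, 4, 3], total = 9
  t=4: active resources = [2, 4], total = 6
  t=5: active resources = [2, 4], total = 6
  t=6: active resources = [2, 4], total = 6
  t=7: active resources = [6], total = 6
  t=8: active resources = [6], total = 6
  t=9: active resources = [6], total = 6
  t=10: active resources = [6], total = 6
  t=11: active resources = [6], total = 6
Peak resource demand = 9

9


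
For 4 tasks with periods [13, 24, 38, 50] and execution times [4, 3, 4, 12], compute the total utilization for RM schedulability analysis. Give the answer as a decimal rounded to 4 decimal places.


Compute individual utilizations (exact fractions):
  Task 1: C/T = 4/13 (approx. 0.3077)
  Task 2: C/T = 3/24 = 1/8 (approx. 0.125)
  Task 3: C/T = 4/38 = 2/19 (approx. 0.1053)
  Task 4: C/T = 12/50 = 6/25 (approx. 0.24)
Total utilization U = 4/13 + 1/8 + 2/19 + 6/25 = 38431/49400
Rounded to 4 decimal places: U = 0.7780
RM (Liu & Layland) bound for 4 tasks = 0.756828; compare with U = 38431/49400 (approx. 0.777955)
bound < U <= 1, so the RM sufficient condition is not met (inconclusive; an exact test such as response-time analysis is needed).

0.7780


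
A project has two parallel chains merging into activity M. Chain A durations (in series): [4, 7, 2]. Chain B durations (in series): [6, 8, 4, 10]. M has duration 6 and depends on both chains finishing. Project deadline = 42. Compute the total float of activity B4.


Forward pass: ES(B4) = sum of predecessors on chain B = 18
EF = ES + duration = 18 + 10 = 28
Backward pass: LF(M) = deadline = 42; LS(M) = 42 - 6 = 36
LF(B4) = LS(M) - sum(successors on chain B) = 36 - 0 = 36
LS = LF - duration = 36 - 10 = 26
Total float = LS - ES = 26 - 18 = 8

8


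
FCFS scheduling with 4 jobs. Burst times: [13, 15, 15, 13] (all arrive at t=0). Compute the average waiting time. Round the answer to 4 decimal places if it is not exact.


FCFS order (as given): [13, 15, 15, 13]
Waiting times:
  Job 1: wait = 0
  Job 2: wait = 13
  Job 3: wait = 28
  Job 4: wait = 43
Sum of waiting times = 84
Average waiting time = 84/4 = 21.0

21.0


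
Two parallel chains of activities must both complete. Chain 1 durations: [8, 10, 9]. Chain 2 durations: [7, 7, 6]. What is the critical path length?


Path A total = 8 + 10 + 9 = 27
Path B total = 7 + 7 + 6 = 20
Critical path = longest path = max(27, 20) = 27

27


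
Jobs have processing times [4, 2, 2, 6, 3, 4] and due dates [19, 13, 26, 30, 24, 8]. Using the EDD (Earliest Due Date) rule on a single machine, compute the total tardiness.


Sort by due date (EDD order): [(4, 8), (2, 13), (4, 19), (3, 24), (2, 26), (6, 30)]
Compute completion times and tardiness:
  Job 1: p=4, d=8, C=4, tardiness=max(0,4-8)=0
  Job 2: p=2, d=13, C=6, tardiness=max(0,6-13)=0
  Job 3: p=4, d=19, C=10, tardiness=max(0,10-19)=0
  Job 4: p=3, d=24, C=13, tardiness=max(0,13-24)=0
  Job 5: p=2, d=26, C=15, tardiness=max(0,15-26)=0
  Job 6: p=6, d=30, C=21, tardiness=max(0,21-30)=0
Total tardiness = 0

0


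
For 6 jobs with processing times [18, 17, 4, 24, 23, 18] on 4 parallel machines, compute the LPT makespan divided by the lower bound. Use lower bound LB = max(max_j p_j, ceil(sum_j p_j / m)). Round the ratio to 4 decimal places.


LPT order: [24, 23, 18, 18, 17, 4]
Machine loads after assignment: [24, 23, 35, 22]
LPT makespan = 35
Lower bound = max(max_job, ceil(total/4)) = max(24, 26) = 26
Ratio = 35 / 26 = 1.3462

1.3462


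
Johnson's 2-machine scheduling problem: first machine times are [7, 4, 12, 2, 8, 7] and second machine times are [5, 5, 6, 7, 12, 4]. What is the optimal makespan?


Apply Johnson's rule:
  Group 1 (a <= b): [(4, 2, 7), (2, 4, 5), (5, 8, 12)]
  Group 2 (a > b): [(3, 12, 6), (1, 7, 5), (6, 7, 4)]
Optimal job order: [4, 2, 5, 3, 1, 6]
Schedule:
  Job 4: M1 done at 2, M2 done at 9
  Job 2: M1 done at 6, M2 done at 14
  Job 5: M1 done at 14, M2 done at 26
  Job 3: M1 done at 26, M2 done at 32
  Job 1: M1 done at 33, M2 done at 38
  Job 6: M1 done at 40, M2 done at 44
Makespan = 44

44


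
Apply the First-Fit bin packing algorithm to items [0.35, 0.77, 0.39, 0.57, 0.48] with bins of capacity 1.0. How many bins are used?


Place items sequentially using First-Fit:
  Item 0.35 -> new Bin 1
  Item 0.77 -> new Bin 2
  Item 0.39 -> Bin 1 (now 0.74)
  Item 0.57 -> new Bin 3
  Item 0.48 -> new Bin 4
Total bins used = 4

4


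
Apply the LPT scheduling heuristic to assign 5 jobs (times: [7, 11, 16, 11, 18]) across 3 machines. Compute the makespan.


Sort jobs in decreasing order (LPT): [18, 16, 11, 11, 7]
Assign each job to the least loaded machine:
  Machine 1: jobs [18], load = 18
  Machine 2: jobs [16, 7], load = 23
  Machine 3: jobs [11, 11], load = 22
Makespan = max load = 23

23


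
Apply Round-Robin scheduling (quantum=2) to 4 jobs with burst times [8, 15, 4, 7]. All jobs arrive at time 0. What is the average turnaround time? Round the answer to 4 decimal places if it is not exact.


Time quantum = 2
Execution trace:
  J1 runs 2 units, time = 2
  J2 runs 2 units, time = 4
  J3 runs 2 units, time = 6
  J4 runs 2 units, time = 8
  J1 runs 2 units, time = 10
  J2 runs 2 units, time = 12
  J3 runs 2 units, time = 14
  J4 runs 2 units, time = 16
  J1 runs 2 units, time = 18
  J2 runs 2 units, time = 20
  J4 runs 2 units, time = 22
  J1 runs 2 units, time = 24
  J2 runs 2 units, time = 26
  J4 runs 1 units, time = 27
  J2 runs 2 units, time = 29
  J2 runs 2 units, time = 31
  J2 runs 2 units, time = 33
  J2 runs 1 units, time = 34
Finish times: [24, 34, 14, 27]
Average turnaround = 99/4 = 24.75

24.75


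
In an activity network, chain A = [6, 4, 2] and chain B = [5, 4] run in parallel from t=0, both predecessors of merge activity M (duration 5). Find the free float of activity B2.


ES(B2) = sum of predecessors on chain B = 5
EF(B2) = ES + duration = 5 + 4 = 9
Successor of B2 is M. ES(M) = max(sum(A), sum(B)) = max(12, 9) = 12
Free float = ES(successor) - EF(current) = 12 - 9 = 3

3


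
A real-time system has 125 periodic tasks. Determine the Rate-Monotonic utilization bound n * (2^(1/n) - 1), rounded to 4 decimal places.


Compute 2^(1/125) = 1.0055605804
Subtract 1: 1.0055605804 - 1 = 0.0055605804
Multiply by n: 125 * 0.0055605804 = 0.6950725500
Round to 4 dp: 0.6951

0.6951


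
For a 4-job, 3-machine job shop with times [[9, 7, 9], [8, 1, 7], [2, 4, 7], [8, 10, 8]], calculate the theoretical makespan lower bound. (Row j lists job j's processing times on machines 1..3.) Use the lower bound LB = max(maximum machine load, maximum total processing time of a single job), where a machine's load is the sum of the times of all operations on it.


Machine loads:
  Machine 1: 9 + 8 + 2 + 8 = 27
  Machine 2: 7 + 1 + 4 + 10 = 22
  Machine 3: 9 + 7 + 7 + 8 = 31
Max machine load = 31
Job totals:
  Job 1: 25
  Job 2: 16
  Job 3: 13
  Job 4: 26
Max job total = 26
Lower bound = max(31, 26) = 31

31


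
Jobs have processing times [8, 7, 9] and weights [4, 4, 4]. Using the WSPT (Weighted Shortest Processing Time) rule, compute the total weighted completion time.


Compute p/w ratios and sort ascending (WSPT): [(7, 4), (8, 4), (9, 4)]
Compute weighted completion times:
  Job (p=7,w=4): C=7, w*C=4*7=28
  Job (p=8,w=4): C=15, w*C=4*15=60
  Job (p=9,w=4): C=24, w*C=4*24=96
Total weighted completion time = 184

184


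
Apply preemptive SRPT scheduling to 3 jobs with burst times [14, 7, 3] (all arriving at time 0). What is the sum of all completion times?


Since all jobs arrive at t=0, SRPT equals SPT ordering.
SPT order: [3, 7, 14]
Completion times:
  Job 1: p=3, C=3
  Job 2: p=7, C=10
  Job 3: p=14, C=24
Total completion time = 3 + 10 + 24 = 37

37


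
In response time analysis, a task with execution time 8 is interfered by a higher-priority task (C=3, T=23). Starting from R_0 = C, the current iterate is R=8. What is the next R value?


R_next = C + ceil(R_prev / T_hp) * C_hp
ceil(8 / 23) = ceil(0.3478) = 1
Interference = 1 * 3 = 3
R_next = 8 + 3 = 11

11


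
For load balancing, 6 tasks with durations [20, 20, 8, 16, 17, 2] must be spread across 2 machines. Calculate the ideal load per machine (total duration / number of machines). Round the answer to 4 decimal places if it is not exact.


Total processing time = 20 + 20 + 8 + 16 + 17 + 2 = 83
Number of machines = 2
Ideal balanced load = 83 / 2 = 41.5

41.5


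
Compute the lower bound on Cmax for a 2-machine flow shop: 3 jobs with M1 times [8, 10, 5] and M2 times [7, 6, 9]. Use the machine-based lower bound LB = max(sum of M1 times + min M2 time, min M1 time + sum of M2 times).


LB1 = sum(M1 times) + min(M2 times) = 23 + 6 = 29
LB2 = min(M1 times) + sum(M2 times) = 5 + 22 = 27
Lower bound = max(LB1, LB2) = max(29, 27) = 29

29


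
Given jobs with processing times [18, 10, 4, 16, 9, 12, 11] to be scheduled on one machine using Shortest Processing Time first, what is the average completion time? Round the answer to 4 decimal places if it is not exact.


Sort jobs by processing time (SPT order): [4, 9, 10, 11, 12, 16, 18]
Compute completion times sequentially:
  Job 1: processing = 4, completes at 4
  Job 2: processing = 9, completes at 13
  Job 3: processing = 10, completes at 23
  Job 4: processing = 11, completes at 34
  Job 5: processing = 12, completes at 46
  Job 6: processing = 16, completes at 62
  Job 7: processing = 18, completes at 80
Sum of completion times = 262
Average completion time = 262/7 = 37.4286

37.4286


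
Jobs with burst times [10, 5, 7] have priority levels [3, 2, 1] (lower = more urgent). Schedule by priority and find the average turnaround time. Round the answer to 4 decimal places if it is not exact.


Sort by priority (ascending = highest first):
Order: [(1, 7), (2, 5), (3, 10)]
Completion times:
  Priority 1, burst=7, C=7
  Priority 2, burst=5, C=12
  Priority 3, burst=10, C=22
Average turnaround = 41/3 = 13.6667

13.6667


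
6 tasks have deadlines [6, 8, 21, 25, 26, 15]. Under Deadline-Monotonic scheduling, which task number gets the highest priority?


Sort tasks by relative deadline (ascending):
  Task 1: deadline = 6
  Task 2: deadline = 8
  Task 6: deadline = 15
  Task 3: deadline = 21
  Task 4: deadline = 25
  Task 5: deadline = 26
Priority order (highest first): [1, 2, 6, 3, 4, 5]
Highest priority task = 1

1


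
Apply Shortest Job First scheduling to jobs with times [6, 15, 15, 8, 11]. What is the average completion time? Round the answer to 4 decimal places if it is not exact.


SJF order (ascending): [6, 8, 11, 15, 15]
Completion times:
  Job 1: burst=6, C=6
  Job 2: burst=8, C=14
  Job 3: burst=11, C=25
  Job 4: burst=15, C=40
  Job 5: burst=15, C=55
Average completion = 140/5 = 28.0

28.0


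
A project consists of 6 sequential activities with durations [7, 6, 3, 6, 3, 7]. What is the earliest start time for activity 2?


Activity 2 starts after activities 1 through 1 complete.
Predecessor durations: [7]
ES = 7 = 7

7


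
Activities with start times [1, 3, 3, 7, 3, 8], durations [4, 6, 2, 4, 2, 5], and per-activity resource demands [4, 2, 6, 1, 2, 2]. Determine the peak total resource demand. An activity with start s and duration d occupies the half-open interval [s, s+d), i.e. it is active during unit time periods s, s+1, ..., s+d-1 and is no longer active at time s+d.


Each activity i is active on [start_i, start_i + duration_i).
Compute total resource usage per time slot:
  t=0: active resources = [], total = 0
  t=1: active resources = [4], total = 4
  t=2: active resources = [4], total = 4
  t=3: active resources = [4, 2, 6, 2], total = 14
  t=4: active resources = [4, 2, 6, 2], total = 14
  t=5: active resources = [2], total = 2
  t=6: active resources = [2], total = 2
  t=7: active resources = [2, 1], total = 3
  t=8: active resources = [2, 1, 2], total = 5
  t=9: active resources = [1, 2], total = 3
  t=10: active resources = [1, 2], total = 3
  t=11: active resources = [2], total = 2
  t=12: active resources = [2], total = 2
Peak resource demand = 14

14


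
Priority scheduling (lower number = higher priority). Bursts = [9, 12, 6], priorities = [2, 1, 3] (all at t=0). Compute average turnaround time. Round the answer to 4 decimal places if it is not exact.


Sort by priority (ascending = highest first):
Order: [(1, 12), (2, 9), (3, 6)]
Completion times:
  Priority 1, burst=12, C=12
  Priority 2, burst=9, C=21
  Priority 3, burst=6, C=27
Average turnaround = 60/3 = 20.0

20.0


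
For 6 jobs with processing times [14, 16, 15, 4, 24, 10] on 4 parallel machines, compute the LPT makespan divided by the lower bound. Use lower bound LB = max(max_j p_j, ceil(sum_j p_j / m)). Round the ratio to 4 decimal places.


LPT order: [24, 16, 15, 14, 10, 4]
Machine loads after assignment: [24, 16, 19, 24]
LPT makespan = 24
Lower bound = max(max_job, ceil(total/4)) = max(24, 21) = 24
Ratio = 24 / 24 = 1.0

1.0


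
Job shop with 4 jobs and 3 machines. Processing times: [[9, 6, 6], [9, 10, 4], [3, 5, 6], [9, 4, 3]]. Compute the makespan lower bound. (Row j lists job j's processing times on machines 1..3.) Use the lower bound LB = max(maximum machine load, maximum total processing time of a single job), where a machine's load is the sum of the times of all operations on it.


Machine loads:
  Machine 1: 9 + 9 + 3 + 9 = 30
  Machine 2: 6 + 10 + 5 + 4 = 25
  Machine 3: 6 + 4 + 6 + 3 = 19
Max machine load = 30
Job totals:
  Job 1: 21
  Job 2: 23
  Job 3: 14
  Job 4: 16
Max job total = 23
Lower bound = max(30, 23) = 30

30


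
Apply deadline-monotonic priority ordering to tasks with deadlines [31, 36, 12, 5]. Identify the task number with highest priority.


Sort tasks by relative deadline (ascending):
  Task 4: deadline = 5
  Task 3: deadline = 12
  Task 1: deadline = 31
  Task 2: deadline = 36
Priority order (highest first): [4, 3, 1, 2]
Highest priority task = 4

4


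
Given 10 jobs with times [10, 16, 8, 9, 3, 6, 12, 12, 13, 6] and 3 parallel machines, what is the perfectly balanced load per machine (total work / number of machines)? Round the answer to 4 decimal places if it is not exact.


Total processing time = 10 + 16 + 8 + 9 + 3 + 6 + 12 + 12 + 13 + 6 = 95
Number of machines = 3
Ideal balanced load = 95 / 3 = 31.6667

31.6667


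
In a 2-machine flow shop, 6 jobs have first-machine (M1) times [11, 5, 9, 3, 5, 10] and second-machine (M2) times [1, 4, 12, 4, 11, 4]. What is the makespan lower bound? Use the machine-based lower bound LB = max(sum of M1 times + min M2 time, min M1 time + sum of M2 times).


LB1 = sum(M1 times) + min(M2 times) = 43 + 1 = 44
LB2 = min(M1 times) + sum(M2 times) = 3 + 36 = 39
Lower bound = max(LB1, LB2) = max(44, 39) = 44

44


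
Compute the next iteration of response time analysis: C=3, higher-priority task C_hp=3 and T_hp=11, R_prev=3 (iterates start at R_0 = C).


R_next = C + ceil(R_prev / T_hp) * C_hp
ceil(3 / 11) = ceil(0.2727) = 1
Interference = 1 * 3 = 3
R_next = 3 + 3 = 6

6


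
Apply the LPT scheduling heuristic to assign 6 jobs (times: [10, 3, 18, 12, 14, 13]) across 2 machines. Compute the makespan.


Sort jobs in decreasing order (LPT): [18, 14, 13, 12, 10, 3]
Assign each job to the least loaded machine:
  Machine 1: jobs [18, 12, 3], load = 33
  Machine 2: jobs [14, 13, 10], load = 37
Makespan = max load = 37

37


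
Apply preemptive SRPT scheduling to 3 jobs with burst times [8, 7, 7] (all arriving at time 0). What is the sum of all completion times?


Since all jobs arrive at t=0, SRPT equals SPT ordering.
SPT order: [7, 7, 8]
Completion times:
  Job 1: p=7, C=7
  Job 2: p=7, C=14
  Job 3: p=8, C=22
Total completion time = 7 + 14 + 22 = 43

43


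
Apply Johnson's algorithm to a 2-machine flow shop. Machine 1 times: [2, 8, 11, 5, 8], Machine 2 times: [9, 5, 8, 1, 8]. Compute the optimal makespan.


Apply Johnson's rule:
  Group 1 (a <= b): [(1, 2, 9), (5, 8, 8)]
  Group 2 (a > b): [(3, 11, 8), (2, 8, 5), (4, 5, 1)]
Optimal job order: [1, 5, 3, 2, 4]
Schedule:
  Job 1: M1 done at 2, M2 done at 11
  Job 5: M1 done at 10, M2 done at 19
  Job 3: M1 done at 21, M2 done at 29
  Job 2: M1 done at 29, M2 done at 34
  Job 4: M1 done at 34, M2 done at 35
Makespan = 35

35


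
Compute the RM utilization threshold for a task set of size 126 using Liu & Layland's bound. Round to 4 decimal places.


Compute 2^(1/126) = 1.0055163273
Subtract 1: 1.0055163273 - 1 = 0.0055163273
Multiply by n: 126 * 0.0055163273 = 0.6950572398
Round to 4 dp: 0.6951

0.6951


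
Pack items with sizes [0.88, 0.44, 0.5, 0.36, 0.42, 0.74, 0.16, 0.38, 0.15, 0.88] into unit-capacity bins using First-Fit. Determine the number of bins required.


Place items sequentially using First-Fit:
  Item 0.88 -> new Bin 1
  Item 0.44 -> new Bin 2
  Item 0.5 -> Bin 2 (now 0.94)
  Item 0.36 -> new Bin 3
  Item 0.42 -> Bin 3 (now 0.78)
  Item 0.74 -> new Bin 4
  Item 0.16 -> Bin 3 (now 0.94)
  Item 0.38 -> new Bin 5
  Item 0.15 -> Bin 4 (now 0.89)
  Item 0.88 -> new Bin 6
Total bins used = 6

6


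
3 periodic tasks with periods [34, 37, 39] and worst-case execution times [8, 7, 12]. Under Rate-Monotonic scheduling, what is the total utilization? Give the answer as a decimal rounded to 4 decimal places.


Compute individual utilizations (exact fractions):
  Task 1: C/T = 8/34 = 4/17 (approx. 0.2353)
  Task 2: C/T = 7/37 (approx. 0.1892)
  Task 3: C/T = 12/39 = 4/13 (approx. 0.3077)
Total utilization U = 4/17 + 7/37 + 4/13 = 5987/8177
Rounded to 4 decimal places: U = 0.7322
RM (Liu & Layland) bound for 3 tasks = 0.779763; compare with U = 5987/8177 (approx. 0.732176)
U <= bound, so schedulable by RM sufficient condition.

0.7322


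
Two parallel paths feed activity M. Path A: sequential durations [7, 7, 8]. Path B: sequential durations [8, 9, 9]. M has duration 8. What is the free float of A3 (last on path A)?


ES(A3) = sum of predecessors on chain A = 14
EF(A3) = ES + duration = 14 + 8 = 22
Successor of A3 is M. ES(M) = max(sum(A), sum(B)) = max(22, 26) = 26
Free float = ES(successor) - EF(current) = 26 - 22 = 4

4


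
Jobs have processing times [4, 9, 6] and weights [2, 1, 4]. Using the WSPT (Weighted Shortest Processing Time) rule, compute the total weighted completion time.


Compute p/w ratios and sort ascending (WSPT): [(6, 4), (4, 2), (9, 1)]
Compute weighted completion times:
  Job (p=6,w=4): C=6, w*C=4*6=24
  Job (p=4,w=2): C=10, w*C=2*10=20
  Job (p=9,w=1): C=19, w*C=1*19=19
Total weighted completion time = 63

63


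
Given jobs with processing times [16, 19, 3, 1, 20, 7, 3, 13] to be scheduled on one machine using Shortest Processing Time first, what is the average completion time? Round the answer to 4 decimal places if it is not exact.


Sort jobs by processing time (SPT order): [1, 3, 3, 7, 13, 16, 19, 20]
Compute completion times sequentially:
  Job 1: processing = 1, completes at 1
  Job 2: processing = 3, completes at 4
  Job 3: processing = 3, completes at 7
  Job 4: processing = 7, completes at 14
  Job 5: processing = 13, completes at 27
  Job 6: processing = 16, completes at 43
  Job 7: processing = 19, completes at 62
  Job 8: processing = 20, completes at 82
Sum of completion times = 240
Average completion time = 240/8 = 30.0

30.0


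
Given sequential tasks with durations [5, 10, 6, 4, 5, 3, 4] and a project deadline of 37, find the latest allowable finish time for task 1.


LF(activity 1) = deadline - sum of successor durations
Successors: activities 2 through 7 with durations [10, 6, 4, 5, 3, 4]
Sum of successor durations = 32
LF = 37 - 32 = 5

5


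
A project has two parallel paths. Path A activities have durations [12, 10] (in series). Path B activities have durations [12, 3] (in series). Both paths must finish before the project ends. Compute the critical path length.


Path A total = 12 + 10 = 22
Path B total = 12 + 3 = 15
Critical path = longest path = max(22, 15) = 22

22


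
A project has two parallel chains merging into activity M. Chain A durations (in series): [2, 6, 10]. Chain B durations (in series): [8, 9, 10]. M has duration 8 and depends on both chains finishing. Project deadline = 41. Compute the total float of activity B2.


Forward pass: ES(B2) = sum of predecessors on chain B = 8
EF = ES + duration = 8 + 9 = 17
Backward pass: LF(M) = deadline = 41; LS(M) = 41 - 8 = 33
LF(B2) = LS(M) - sum(successors on chain B) = 33 - 10 = 23
LS = LF - duration = 23 - 9 = 14
Total float = LS - ES = 14 - 8 = 6

6


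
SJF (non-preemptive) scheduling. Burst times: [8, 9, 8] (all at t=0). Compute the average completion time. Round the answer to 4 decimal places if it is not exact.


SJF order (ascending): [8, 8, 9]
Completion times:
  Job 1: burst=8, C=8
  Job 2: burst=8, C=16
  Job 3: burst=9, C=25
Average completion = 49/3 = 16.3333

16.3333


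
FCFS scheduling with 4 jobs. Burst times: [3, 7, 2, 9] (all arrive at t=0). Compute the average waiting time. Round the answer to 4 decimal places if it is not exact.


FCFS order (as given): [3, 7, 2, 9]
Waiting times:
  Job 1: wait = 0
  Job 2: wait = 3
  Job 3: wait = 10
  Job 4: wait = 12
Sum of waiting times = 25
Average waiting time = 25/4 = 6.25

6.25


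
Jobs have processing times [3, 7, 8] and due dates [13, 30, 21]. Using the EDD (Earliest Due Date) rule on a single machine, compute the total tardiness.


Sort by due date (EDD order): [(3, 13), (8, 21), (7, 30)]
Compute completion times and tardiness:
  Job 1: p=3, d=13, C=3, tardiness=max(0,3-13)=0
  Job 2: p=8, d=21, C=11, tardiness=max(0,11-21)=0
  Job 3: p=7, d=30, C=18, tardiness=max(0,18-30)=0
Total tardiness = 0

0


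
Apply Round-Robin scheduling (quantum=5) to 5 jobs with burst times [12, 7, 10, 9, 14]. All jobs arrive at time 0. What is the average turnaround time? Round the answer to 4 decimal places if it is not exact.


Time quantum = 5
Execution trace:
  J1 runs 5 units, time = 5
  J2 runs 5 units, time = 10
  J3 runs 5 units, time = 15
  J4 runs 5 units, time = 20
  J5 runs 5 units, time = 25
  J1 runs 5 units, time = 30
  J2 runs 2 units, time = 32
  J3 runs 5 units, time = 37
  J4 runs 4 units, time = 41
  J5 runs 5 units, time = 46
  J1 runs 2 units, time = 48
  J5 runs 4 units, time = 52
Finish times: [48, 32, 37, 41, 52]
Average turnaround = 210/5 = 42.0

42.0


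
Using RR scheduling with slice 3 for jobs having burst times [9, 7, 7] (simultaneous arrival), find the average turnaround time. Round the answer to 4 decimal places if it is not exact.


Time quantum = 3
Execution trace:
  J1 runs 3 units, time = 3
  J2 runs 3 units, time = 6
  J3 runs 3 units, time = 9
  J1 runs 3 units, time = 12
  J2 runs 3 units, time = 15
  J3 runs 3 units, time = 18
  J1 runs 3 units, time = 21
  J2 runs 1 units, time = 22
  J3 runs 1 units, time = 23
Finish times: [21, 22, 23]
Average turnaround = 66/3 = 22.0

22.0


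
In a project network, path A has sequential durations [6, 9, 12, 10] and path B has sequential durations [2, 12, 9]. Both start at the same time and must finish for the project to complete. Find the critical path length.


Path A total = 6 + 9 + 12 + 10 = 37
Path B total = 2 + 12 + 9 = 23
Critical path = longest path = max(37, 23) = 37

37


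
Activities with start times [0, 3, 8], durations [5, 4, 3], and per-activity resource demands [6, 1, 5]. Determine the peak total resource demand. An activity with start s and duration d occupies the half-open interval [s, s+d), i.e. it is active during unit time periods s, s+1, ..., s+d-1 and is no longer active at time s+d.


Each activity i is active on [start_i, start_i + duration_i).
Compute total resource usage per time slot:
  t=0: active resources = [6], total = 6
  t=1: active resources = [6], total = 6
  t=2: active resources = [6], total = 6
  t=3: active resources = [6, 1], total = 7
  t=4: active resources = [6, 1], total = 7
  t=5: active resources = [1], total = 1
  t=6: active resources = [1], total = 1
  t=7: active resources = [], total = 0
  t=8: active resources = [5], total = 5
  t=9: active resources = [5], total = 5
  t=10: active resources = [5], total = 5
Peak resource demand = 7

7


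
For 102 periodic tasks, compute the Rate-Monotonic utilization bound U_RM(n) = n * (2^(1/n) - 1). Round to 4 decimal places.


Compute 2^(1/102) = 1.0068187028
Subtract 1: 1.0068187028 - 1 = 0.0068187028
Multiply by n: 102 * 0.0068187028 = 0.6955076856
Round to 4 dp: 0.6955

0.6955


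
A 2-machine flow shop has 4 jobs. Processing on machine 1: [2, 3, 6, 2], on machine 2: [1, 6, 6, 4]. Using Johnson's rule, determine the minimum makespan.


Apply Johnson's rule:
  Group 1 (a <= b): [(4, 2, 4), (2, 3, 6), (3, 6, 6)]
  Group 2 (a > b): [(1, 2, 1)]
Optimal job order: [4, 2, 3, 1]
Schedule:
  Job 4: M1 done at 2, M2 done at 6
  Job 2: M1 done at 5, M2 done at 12
  Job 3: M1 done at 11, M2 done at 18
  Job 1: M1 done at 13, M2 done at 19
Makespan = 19

19


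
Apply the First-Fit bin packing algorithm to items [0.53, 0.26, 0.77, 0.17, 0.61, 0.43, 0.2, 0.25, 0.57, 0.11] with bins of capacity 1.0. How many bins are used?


Place items sequentially using First-Fit:
  Item 0.53 -> new Bin 1
  Item 0.26 -> Bin 1 (now 0.79)
  Item 0.77 -> new Bin 2
  Item 0.17 -> Bin 1 (now 0.96)
  Item 0.61 -> new Bin 3
  Item 0.43 -> new Bin 4
  Item 0.2 -> Bin 2 (now 0.97)
  Item 0.25 -> Bin 3 (now 0.86)
  Item 0.57 -> Bin 4 (now 1.0)
  Item 0.11 -> Bin 3 (now 0.97)
Total bins used = 4

4


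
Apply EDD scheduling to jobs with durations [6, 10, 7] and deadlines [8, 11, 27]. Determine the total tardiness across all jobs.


Sort by due date (EDD order): [(6, 8), (10, 11), (7, 27)]
Compute completion times and tardiness:
  Job 1: p=6, d=8, C=6, tardiness=max(0,6-8)=0
  Job 2: p=10, d=11, C=16, tardiness=max(0,16-11)=5
  Job 3: p=7, d=27, C=23, tardiness=max(0,23-27)=0
Total tardiness = 5

5


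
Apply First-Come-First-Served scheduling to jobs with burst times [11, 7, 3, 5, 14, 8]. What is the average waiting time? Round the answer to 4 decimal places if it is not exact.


FCFS order (as given): [11, 7, 3, 5, 14, 8]
Waiting times:
  Job 1: wait = 0
  Job 2: wait = 11
  Job 3: wait = 18
  Job 4: wait = 21
  Job 5: wait = 26
  Job 6: wait = 40
Sum of waiting times = 116
Average waiting time = 116/6 = 19.3333

19.3333


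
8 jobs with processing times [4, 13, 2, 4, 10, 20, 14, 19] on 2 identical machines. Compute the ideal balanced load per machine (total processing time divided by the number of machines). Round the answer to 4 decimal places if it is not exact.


Total processing time = 4 + 13 + 2 + 4 + 10 + 20 + 14 + 19 = 86
Number of machines = 2
Ideal balanced load = 86 / 2 = 43.0

43.0


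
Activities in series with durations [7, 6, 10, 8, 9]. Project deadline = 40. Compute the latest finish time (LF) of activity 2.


LF(activity 2) = deadline - sum of successor durations
Successors: activities 3 through 5 with durations [10, 8, 9]
Sum of successor durations = 27
LF = 40 - 27 = 13

13


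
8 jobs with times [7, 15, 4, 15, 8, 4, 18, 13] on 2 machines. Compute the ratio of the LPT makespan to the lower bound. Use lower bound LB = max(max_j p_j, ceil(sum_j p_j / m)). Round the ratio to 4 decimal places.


LPT order: [18, 15, 15, 13, 8, 7, 4, 4]
Machine loads after assignment: [42, 42]
LPT makespan = 42
Lower bound = max(max_job, ceil(total/2)) = max(18, 42) = 42
Ratio = 42 / 42 = 1.0

1.0


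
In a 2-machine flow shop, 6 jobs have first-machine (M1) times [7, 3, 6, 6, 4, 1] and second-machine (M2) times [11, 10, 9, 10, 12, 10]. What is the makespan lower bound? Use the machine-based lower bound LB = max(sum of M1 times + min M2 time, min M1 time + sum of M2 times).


LB1 = sum(M1 times) + min(M2 times) = 27 + 9 = 36
LB2 = min(M1 times) + sum(M2 times) = 1 + 62 = 63
Lower bound = max(LB1, LB2) = max(36, 63) = 63

63


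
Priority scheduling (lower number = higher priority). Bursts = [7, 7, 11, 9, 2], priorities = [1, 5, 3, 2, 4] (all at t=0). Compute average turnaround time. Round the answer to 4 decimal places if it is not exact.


Sort by priority (ascending = highest first):
Order: [(1, 7), (2, 9), (3, 11), (4, 2), (5, 7)]
Completion times:
  Priority 1, burst=7, C=7
  Priority 2, burst=9, C=16
  Priority 3, burst=11, C=27
  Priority 4, burst=2, C=29
  Priority 5, burst=7, C=36
Average turnaround = 115/5 = 23.0

23.0


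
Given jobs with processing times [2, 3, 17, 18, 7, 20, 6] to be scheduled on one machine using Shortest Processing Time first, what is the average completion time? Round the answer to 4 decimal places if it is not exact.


Sort jobs by processing time (SPT order): [2, 3, 6, 7, 17, 18, 20]
Compute completion times sequentially:
  Job 1: processing = 2, completes at 2
  Job 2: processing = 3, completes at 5
  Job 3: processing = 6, completes at 11
  Job 4: processing = 7, completes at 18
  Job 5: processing = 17, completes at 35
  Job 6: processing = 18, completes at 53
  Job 7: processing = 20, completes at 73
Sum of completion times = 197
Average completion time = 197/7 = 28.1429

28.1429


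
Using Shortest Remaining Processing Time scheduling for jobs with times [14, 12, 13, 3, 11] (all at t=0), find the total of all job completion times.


Since all jobs arrive at t=0, SRPT equals SPT ordering.
SPT order: [3, 11, 12, 13, 14]
Completion times:
  Job 1: p=3, C=3
  Job 2: p=11, C=14
  Job 3: p=12, C=26
  Job 4: p=13, C=39
  Job 5: p=14, C=53
Total completion time = 3 + 14 + 26 + 39 + 53 = 135

135


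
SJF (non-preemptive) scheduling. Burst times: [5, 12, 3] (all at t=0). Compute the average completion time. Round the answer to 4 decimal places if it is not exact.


SJF order (ascending): [3, 5, 12]
Completion times:
  Job 1: burst=3, C=3
  Job 2: burst=5, C=8
  Job 3: burst=12, C=20
Average completion = 31/3 = 10.3333

10.3333


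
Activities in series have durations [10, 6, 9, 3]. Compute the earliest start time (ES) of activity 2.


Activity 2 starts after activities 1 through 1 complete.
Predecessor durations: [10]
ES = 10 = 10

10


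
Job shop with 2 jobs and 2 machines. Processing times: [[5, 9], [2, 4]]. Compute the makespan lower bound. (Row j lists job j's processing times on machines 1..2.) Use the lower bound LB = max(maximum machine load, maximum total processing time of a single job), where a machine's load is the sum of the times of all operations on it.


Machine loads:
  Machine 1: 5 + 2 = 7
  Machine 2: 9 + 4 = 13
Max machine load = 13
Job totals:
  Job 1: 14
  Job 2: 6
Max job total = 14
Lower bound = max(13, 14) = 14

14
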